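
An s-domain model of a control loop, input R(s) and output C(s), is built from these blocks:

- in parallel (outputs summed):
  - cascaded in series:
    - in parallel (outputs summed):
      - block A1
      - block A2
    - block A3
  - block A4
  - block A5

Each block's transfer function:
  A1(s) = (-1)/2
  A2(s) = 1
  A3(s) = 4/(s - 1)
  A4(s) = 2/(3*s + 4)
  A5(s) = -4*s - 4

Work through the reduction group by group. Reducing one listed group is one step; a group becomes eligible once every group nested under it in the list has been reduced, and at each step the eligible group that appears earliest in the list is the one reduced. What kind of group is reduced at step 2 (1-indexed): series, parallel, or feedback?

[1] reduce the parallel group A1, A2
[2] combine (A1+A2), A3 in series
[3] sum the parallel branches ((A1+A2)*A3), A4, A5
Step 2: series.

Answer: series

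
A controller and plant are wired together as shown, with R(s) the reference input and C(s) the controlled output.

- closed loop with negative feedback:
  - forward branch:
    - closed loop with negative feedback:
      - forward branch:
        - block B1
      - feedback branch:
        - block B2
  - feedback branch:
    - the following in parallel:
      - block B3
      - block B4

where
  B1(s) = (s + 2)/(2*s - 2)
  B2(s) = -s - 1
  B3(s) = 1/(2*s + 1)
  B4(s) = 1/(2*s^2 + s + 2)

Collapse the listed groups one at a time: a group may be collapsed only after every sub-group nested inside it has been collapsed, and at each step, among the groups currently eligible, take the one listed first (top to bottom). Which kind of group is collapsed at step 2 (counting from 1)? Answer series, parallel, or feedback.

[1] reduce the feedback loop with forward B1 and return B2
[2] sum the parallel branches B3, B4
[3] feedback reduction of [B1/(1+B1*B2)], (B3+B4)
Step 2 collapses a parallel group.

Answer: parallel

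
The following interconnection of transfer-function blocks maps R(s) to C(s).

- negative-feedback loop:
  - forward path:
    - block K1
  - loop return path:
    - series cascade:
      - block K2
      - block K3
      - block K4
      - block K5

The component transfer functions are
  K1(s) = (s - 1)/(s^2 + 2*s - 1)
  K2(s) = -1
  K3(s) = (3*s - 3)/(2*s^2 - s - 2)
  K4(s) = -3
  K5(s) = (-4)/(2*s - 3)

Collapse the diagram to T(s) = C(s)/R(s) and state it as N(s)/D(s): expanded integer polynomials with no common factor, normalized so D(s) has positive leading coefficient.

Step 1: reduce the series chain K2, K3, K4, K5 -> (36 - 36*s)/(4*s^3 - 8*s^2 - s + 6)
Step 2: apply the feedback formula to K1, (K2*K3*K4*K5) - this is the overall T(s), already in the required normalized form

Answer: (4*s^4 - 12*s^3 + 7*s^2 + 7*s - 6)/(4*s^5 - 21*s^3 - 24*s^2 + 85*s - 42)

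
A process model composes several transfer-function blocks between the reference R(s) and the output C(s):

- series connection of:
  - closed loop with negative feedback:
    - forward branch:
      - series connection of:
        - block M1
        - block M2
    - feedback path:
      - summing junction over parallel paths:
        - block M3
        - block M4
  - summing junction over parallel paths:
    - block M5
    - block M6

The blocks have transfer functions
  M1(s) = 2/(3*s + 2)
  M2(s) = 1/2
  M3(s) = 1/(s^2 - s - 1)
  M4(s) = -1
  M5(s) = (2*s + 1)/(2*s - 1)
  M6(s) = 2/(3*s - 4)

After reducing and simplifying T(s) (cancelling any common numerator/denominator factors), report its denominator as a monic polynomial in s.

(1) reduce the series chain M1, M2 gives 1/(3*s + 2)
(2) reduce the parallel group M3, M4 gives (-s^2 + s + 2)/(s^2 - s - 1)
(3) collapse the loop ((M1*M2) forward, (M3+M4) return) gives (s^2 - s - 1)/(3*s^3 - 2*s^2 - 4*s)
(4) parallel reduction of M5, M6 gives (6*s^2 - s - 6)/(6*s^2 - 11*s + 4)
(5) multiply [(M1*M2)/(1+(M1*M2)*(M3+M4))], (M5+M6) (series) gives (6*s^4 - 7*s^3 - 11*s^2 + 7*s + 6)/(18*s^5 - 45*s^4 + 10*s^3 + 36*s^2 - 16*s)
The result of step 5 is T(s) in lowest terms. Its denominator has leading coefficient 18; dividing the denominator through by 18 makes it monic.

Answer: s^5 - 5*s^4/2 + 5*s^3/9 + 2*s^2 - 8*s/9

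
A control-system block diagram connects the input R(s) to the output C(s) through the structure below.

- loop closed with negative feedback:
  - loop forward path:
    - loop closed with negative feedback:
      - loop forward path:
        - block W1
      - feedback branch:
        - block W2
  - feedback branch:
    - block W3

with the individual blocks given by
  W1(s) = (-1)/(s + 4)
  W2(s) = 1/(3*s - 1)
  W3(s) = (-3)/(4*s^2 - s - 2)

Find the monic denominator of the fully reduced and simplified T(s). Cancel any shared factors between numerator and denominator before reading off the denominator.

First reduce the diagram to T(s).

Step 1 - feedback reduction of W1, W2 -> (1 - 3*s)/(3*s^2 + 11*s - 5)
Step 2 - feedback reduction of [W1/(1+W1*W2)], W3 -> (-12*s^3 + 7*s^2 + 5*s - 2)/(12*s^4 + 41*s^3 - 37*s^2 - 8*s + 7)
That last expression is T(s), already simplified. Scaling its denominator by 1/12 (the reciprocal of the leading coefficient) yields the monic denominator.

Answer: s^4 + 41*s^3/12 - 37*s^2/12 - 2*s/3 + 7/12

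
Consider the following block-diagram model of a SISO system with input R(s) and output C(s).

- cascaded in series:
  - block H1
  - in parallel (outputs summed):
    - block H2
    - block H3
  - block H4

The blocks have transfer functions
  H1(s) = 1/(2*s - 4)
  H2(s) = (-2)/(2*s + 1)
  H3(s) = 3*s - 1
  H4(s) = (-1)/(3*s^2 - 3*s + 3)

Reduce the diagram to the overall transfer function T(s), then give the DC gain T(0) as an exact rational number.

Step 1. combine H2, H3 in parallel, giving (6*s^2 + s - 3)/(2*s + 1)
Step 2. multiply H1, (H2+H3), H4 (series), giving (-6*s^2 - s + 3)/(12*s^4 - 30*s^3 + 18*s^2 - 6*s - 12)
DC gain: substitute s = 0 into T(s) from step 2: T(0) = 3/(-12) = -1/4.

Final answer: -1/4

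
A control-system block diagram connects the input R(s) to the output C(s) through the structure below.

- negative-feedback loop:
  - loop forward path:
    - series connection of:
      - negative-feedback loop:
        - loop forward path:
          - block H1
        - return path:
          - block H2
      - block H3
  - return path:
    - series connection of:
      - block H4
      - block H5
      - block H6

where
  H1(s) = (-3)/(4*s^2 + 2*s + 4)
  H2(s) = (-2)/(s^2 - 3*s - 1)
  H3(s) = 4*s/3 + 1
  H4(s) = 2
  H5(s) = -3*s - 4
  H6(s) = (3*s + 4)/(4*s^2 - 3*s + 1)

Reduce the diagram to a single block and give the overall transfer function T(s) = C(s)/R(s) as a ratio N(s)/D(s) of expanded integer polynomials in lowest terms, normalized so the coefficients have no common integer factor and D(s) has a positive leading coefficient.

Reducing step by step:

Step 1: collapse the loop (H1 forward, H2 return), giving (-3*s^2 + 9*s + 3)/(4*s^4 - 10*s^3 - 6*s^2 - 14*s + 2)
Step 2: reduce the series chain [H1/(1+H1*H2)], H3, giving (-4*s^3 + 9*s^2 + 13*s + 3)/(4*s^4 - 10*s^3 - 6*s^2 - 14*s + 2)
Step 3: series reduction of H4, H5, H6, giving (-18*s^2 - 48*s - 32)/(4*s^2 - 3*s + 1)
Step 4: reduce the feedback loop with forward ([H1/(1+H1*H2)]*H3) and return (H4*H5*H6), giving the overall T(s)

Answer: (-16*s^5 + 48*s^4 + 21*s^3 - 18*s^2 + 4*s + 3)/(16*s^6 + 20*s^5 + 40*s^4 - 586*s^3 - 922*s^2 - 580*s - 94)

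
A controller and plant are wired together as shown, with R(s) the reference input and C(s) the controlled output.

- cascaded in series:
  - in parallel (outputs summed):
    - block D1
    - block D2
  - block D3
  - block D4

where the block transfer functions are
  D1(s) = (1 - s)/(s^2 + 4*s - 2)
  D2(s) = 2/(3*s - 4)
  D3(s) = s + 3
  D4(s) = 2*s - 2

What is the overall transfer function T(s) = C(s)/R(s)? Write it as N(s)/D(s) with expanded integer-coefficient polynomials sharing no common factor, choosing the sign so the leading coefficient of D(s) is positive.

First reduce the diagram to T(s).

Step 1: reduce the parallel group D1, D2; result (-s^2 + 15*s - 8)/(3*s^3 + 8*s^2 - 22*s + 8)
Step 2: multiply (D1+D2), D3, D4 (series), giving the overall T(s)

Answer: (-2*s^4 + 26*s^3 + 50*s^2 - 122*s + 48)/(3*s^3 + 8*s^2 - 22*s + 8)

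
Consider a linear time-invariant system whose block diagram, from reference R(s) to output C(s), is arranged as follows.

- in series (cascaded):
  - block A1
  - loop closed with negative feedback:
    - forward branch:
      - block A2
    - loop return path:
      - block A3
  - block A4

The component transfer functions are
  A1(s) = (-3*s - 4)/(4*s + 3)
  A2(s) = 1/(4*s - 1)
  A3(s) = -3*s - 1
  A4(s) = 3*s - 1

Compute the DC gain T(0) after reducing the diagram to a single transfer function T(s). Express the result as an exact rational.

(1) collapse the loop (A2 forward, A3 return); result 1/(s - 2)
(2) cascade A1, [A2/(1+A2*A3)], A4; result (-9*s^2 - 9*s + 4)/(4*s^2 - 5*s - 6)
Evaluating the step-2 result (the overall T(s)) at s = 0 gives T(0) = 4/(-6) = -2/3.

Answer: -2/3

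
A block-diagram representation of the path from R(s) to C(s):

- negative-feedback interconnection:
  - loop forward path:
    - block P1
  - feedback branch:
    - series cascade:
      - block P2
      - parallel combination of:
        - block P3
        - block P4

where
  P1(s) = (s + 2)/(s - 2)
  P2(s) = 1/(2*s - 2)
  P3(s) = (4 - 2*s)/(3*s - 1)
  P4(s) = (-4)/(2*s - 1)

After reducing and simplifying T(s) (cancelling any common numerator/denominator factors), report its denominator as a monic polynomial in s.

Answer: s^4 - 25*s^3/6 + 23*s^2/6 - 5*s/2 + 1/3

Working:
1. combine P3, P4 in parallel: (-4*s^2 - 2*s)/(6*s^2 - 5*s + 1)
2. series reduction of P2, (P3+P4): (-2*s^2 - s)/(6*s^3 - 11*s^2 + 6*s - 1)
3. collapse the loop (P1 forward, (P2*(P3+P4)) return): (6*s^4 + s^3 - 16*s^2 + 11*s - 2)/(6*s^4 - 25*s^3 + 23*s^2 - 15*s + 2)
That last expression is T(s), already simplified. Scaling its denominator by 1/6 (the reciprocal of the leading coefficient) yields the monic denominator.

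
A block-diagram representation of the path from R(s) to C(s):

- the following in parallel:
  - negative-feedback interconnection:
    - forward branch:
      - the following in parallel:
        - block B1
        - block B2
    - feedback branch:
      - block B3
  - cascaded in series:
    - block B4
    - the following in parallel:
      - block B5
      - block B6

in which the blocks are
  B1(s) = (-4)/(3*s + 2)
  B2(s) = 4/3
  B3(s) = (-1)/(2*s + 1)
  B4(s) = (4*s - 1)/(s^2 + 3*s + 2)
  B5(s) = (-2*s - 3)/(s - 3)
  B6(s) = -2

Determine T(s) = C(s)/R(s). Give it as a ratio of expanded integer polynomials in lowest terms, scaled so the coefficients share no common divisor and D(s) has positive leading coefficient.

Step 1. combine B1, B2 in parallel; result (12*s - 4)/(9*s + 6)
Step 2. reduce the feedback loop with forward (B1+B2) and return B3; result (24*s^2 + 4*s - 4)/(18*s^2 + 9*s + 10)
Step 3. sum the parallel branches B5, B6; result (3 - 4*s)/(s - 3)
Step 4. combine B4, (B5+B6) in series; result (-16*s^2 + 16*s - 3)/(s^3 - 7*s - 6)
Step 5. parallel reduction of [(B1+B2)/(1+(B1+B2)*B3)], (B4*(B5+B6)), which is the overall transfer function T(s) = C(s)/R(s) in lowest terms

Hence the answer: (24*s^5 - 284*s^4 - 28*s^3 - 242*s^2 + 137*s - 6)/(18*s^5 + 9*s^4 - 116*s^3 - 171*s^2 - 124*s - 60)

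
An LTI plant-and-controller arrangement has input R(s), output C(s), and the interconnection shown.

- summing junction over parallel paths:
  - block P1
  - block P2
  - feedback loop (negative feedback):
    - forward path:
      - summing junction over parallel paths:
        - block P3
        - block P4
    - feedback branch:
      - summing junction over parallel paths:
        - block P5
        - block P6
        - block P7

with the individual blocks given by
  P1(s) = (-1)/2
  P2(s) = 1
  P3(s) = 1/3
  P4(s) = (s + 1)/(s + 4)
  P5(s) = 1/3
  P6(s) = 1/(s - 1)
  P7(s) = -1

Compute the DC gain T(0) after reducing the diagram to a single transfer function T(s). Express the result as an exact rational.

Step 1: combine P3, P4 in parallel; result (4*s + 7)/(3*s + 12)
Step 2: add P5, P6, P7 (parallel); result (5 - 2*s)/(3*s - 3)
Step 3: close the feedback loop around (P3+P4), (P5+P6+P7); result (12*s^2 + 9*s - 21)/(s^2 + 33*s - 1)
Step 4: combine P1, P2, [(P3+P4)/(1+(P3+P4)*(P5+P6+P7))] in parallel; result (25*s^2 + 51*s - 43)/(2*s^2 + 66*s - 2)
Step 4 gives the overall T(s). Then T(0) = -43/(-2) = 43/2.

Therefore the answer is 43/2.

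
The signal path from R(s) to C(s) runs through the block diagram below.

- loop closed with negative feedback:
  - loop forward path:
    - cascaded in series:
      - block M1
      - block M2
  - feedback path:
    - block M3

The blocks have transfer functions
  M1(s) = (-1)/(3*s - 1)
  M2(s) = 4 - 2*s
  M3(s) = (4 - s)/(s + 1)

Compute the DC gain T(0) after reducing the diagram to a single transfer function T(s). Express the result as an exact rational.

The answer is 4/17.

Reasoning:
Step 1 - reduce the series chain M1, M2, giving (2*s - 4)/(3*s - 1)
Step 2 - reduce the feedback loop with forward (M1*M2) and return M3, giving (2*s^2 - 2*s - 4)/(s^2 + 14*s - 17)
Step 2 gives the overall T(s). Then T(0) = -4/(-17) = 4/17.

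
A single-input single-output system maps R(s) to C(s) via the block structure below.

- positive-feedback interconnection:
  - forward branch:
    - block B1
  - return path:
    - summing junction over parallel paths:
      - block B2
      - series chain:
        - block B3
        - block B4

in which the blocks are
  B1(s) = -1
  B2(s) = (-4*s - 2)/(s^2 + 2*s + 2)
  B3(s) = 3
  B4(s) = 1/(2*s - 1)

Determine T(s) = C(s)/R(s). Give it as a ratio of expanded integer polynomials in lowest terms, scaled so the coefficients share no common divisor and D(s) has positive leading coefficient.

Step 1: series reduction of B3, B4: 3/(2*s - 1)
Step 2: add B2, (B3*B4) (parallel): (-5*s^2 + 6*s + 8)/(2*s^3 + 3*s^2 + 2*s - 2)
Step 3: apply the feedback formula to B1, (B2+(B3*B4)); the result is T(s) itself (integer coefficients, no common factor, positive leading denominator coefficient)

Hence the answer: (-2*s^3 - 3*s^2 - 2*s + 2)/(2*s^3 - 2*s^2 + 8*s + 6)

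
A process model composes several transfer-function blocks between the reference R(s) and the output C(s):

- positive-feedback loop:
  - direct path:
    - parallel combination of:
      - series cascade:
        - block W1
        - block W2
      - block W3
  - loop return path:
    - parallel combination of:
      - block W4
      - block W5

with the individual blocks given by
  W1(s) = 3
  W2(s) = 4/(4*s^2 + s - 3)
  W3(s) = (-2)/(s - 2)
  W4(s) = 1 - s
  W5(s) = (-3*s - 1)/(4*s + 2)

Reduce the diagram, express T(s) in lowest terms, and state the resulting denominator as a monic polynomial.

Reducing step by step:

[1] series reduction of W1, W2 = 12/(4*s^2 + s - 3)
[2] reduce the parallel group (W1*W2), W3 = (-8*s^2 + 10*s - 18)/(4*s^3 - 7*s^2 - 5*s + 6)
[3] parallel reduction of W4, W5 = (-4*s^2 - s + 1)/(4*s + 2)
[4] collapse the loop (((W1*W2)+W3) forward, (W4+W5) return) = (16*s^3 - 12*s^2 + 26*s + 18)/(8*s^4 - 6*s^3 + 44*s^2 + 7*s - 15)
No further cancellation is possible in the step-4 result, so that is T(s). Its denominator becomes monic after dividing by the leading coefficient 8.

Answer: s^4 - 3*s^3/4 + 11*s^2/2 + 7*s/8 - 15/8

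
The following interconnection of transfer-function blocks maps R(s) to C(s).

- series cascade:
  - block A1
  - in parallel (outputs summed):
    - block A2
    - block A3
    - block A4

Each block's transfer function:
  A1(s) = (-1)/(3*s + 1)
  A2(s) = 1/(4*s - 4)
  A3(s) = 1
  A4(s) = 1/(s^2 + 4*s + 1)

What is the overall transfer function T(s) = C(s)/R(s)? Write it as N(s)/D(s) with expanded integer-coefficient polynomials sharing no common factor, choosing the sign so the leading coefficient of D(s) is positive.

Step 1. add A2, A3, A4 (parallel) = (4*s^3 + 13*s^2 - 4*s - 7)/(4*s^3 + 12*s^2 - 12*s - 4)
Step 2. series reduction of A1, (A2+A3+A4) - this is the overall T(s), already in the required normalized form

Answer: (-4*s^3 - 13*s^2 + 4*s + 7)/(12*s^4 + 40*s^3 - 24*s^2 - 24*s - 4)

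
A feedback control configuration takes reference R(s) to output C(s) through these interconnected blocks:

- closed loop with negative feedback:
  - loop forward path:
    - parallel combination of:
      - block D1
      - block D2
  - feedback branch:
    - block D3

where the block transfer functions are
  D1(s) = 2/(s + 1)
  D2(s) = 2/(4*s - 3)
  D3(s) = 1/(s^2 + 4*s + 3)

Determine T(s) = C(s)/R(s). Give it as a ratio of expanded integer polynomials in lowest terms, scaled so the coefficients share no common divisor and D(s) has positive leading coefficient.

Reducing step by step:

Step 1. sum the parallel branches D1, D2, giving (10*s - 4)/(4*s^2 + s - 3)
Step 2. apply the feedback formula to (D1+D2), D3; the result is T(s) itself (integer coefficients, no common factor, positive leading denominator coefficient)

Answer: (10*s^3 + 36*s^2 + 14*s - 12)/(4*s^4 + 17*s^3 + 13*s^2 + s - 13)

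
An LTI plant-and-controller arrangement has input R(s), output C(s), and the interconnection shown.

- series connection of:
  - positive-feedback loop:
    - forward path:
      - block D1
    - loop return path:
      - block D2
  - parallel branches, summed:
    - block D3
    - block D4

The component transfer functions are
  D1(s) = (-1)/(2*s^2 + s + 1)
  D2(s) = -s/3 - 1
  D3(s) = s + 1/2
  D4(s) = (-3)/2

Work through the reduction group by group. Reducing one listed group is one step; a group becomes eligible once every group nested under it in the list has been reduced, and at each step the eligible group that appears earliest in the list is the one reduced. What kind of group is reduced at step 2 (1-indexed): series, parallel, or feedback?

1. apply the feedback formula to D1, D2
2. sum the parallel branches D3, D4
3. combine [D1/(1-D1*D2)], (D3+D4) in series
The group at step 2 is a parallel group.

Final answer: parallel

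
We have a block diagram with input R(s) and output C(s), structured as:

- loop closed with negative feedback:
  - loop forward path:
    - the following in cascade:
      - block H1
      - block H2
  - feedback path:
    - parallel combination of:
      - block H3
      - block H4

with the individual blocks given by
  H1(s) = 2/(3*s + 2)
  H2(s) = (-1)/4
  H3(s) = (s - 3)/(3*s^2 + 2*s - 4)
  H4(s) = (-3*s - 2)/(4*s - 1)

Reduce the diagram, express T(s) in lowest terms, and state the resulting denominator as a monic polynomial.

[1] reduce the series chain H1, H2: (-1)/(6*s + 4)
[2] sum the parallel branches H3, H4: (-9*s^3 - 8*s^2 - 5*s + 11)/(12*s^3 + 5*s^2 - 18*s + 4)
[3] close the feedback loop around (H1*H2), (H3+H4): (-12*s^3 - 5*s^2 + 18*s - 4)/(72*s^4 + 87*s^3 - 80*s^2 - 43*s + 5)
Step 3 gives the fully reduced T(s), with no common factor left to cancel. The denominator's leading coefficient is 72, so divide each of its coefficients by 72 to get the monic form.

Hence the answer: s^4 + 29*s^3/24 - 10*s^2/9 - 43*s/72 + 5/72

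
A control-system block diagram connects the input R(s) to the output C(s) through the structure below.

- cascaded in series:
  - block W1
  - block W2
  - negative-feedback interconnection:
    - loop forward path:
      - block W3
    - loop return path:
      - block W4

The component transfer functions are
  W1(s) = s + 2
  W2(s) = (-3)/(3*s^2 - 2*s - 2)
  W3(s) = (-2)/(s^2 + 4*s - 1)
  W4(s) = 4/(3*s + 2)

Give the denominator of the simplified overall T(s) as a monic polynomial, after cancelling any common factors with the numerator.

1. feedback reduction of W3, W4; result (-6*s - 4)/(3*s^3 + 14*s^2 + 5*s - 10)
2. multiply W1, W2, [W3/(1+W3*W4)] (series); result (18*s^2 + 48*s + 24)/(9*s^5 + 36*s^4 - 19*s^3 - 68*s^2 + 10*s + 20)
T(s) is the step-2 result (common factors already cancelled). Leading coefficient of the denominator: 9. Divide through by 9 for the monic polynomial.

Hence the answer: s^5 + 4*s^4 - 19*s^3/9 - 68*s^2/9 + 10*s/9 + 20/9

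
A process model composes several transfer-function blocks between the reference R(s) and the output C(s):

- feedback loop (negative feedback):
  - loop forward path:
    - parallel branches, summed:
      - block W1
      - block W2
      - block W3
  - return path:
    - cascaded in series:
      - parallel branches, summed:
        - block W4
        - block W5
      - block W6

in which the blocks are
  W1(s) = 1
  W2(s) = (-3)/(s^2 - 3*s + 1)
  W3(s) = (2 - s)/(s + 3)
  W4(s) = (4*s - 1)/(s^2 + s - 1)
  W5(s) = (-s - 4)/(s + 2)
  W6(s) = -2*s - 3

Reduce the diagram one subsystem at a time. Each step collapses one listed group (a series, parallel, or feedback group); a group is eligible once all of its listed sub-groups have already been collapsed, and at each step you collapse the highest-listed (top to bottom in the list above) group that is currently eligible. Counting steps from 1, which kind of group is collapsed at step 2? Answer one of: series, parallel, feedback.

Step 1 - parallel reduction of W1, W2, W3
Step 2 - combine W4, W5 in parallel
Step 3 - multiply (W4+W5), W6 (series)
Step 4 - close the feedback loop around (W1+W2+W3), ((W4+W5)*W6)
The group at step 2 is a parallel group.

Final answer: parallel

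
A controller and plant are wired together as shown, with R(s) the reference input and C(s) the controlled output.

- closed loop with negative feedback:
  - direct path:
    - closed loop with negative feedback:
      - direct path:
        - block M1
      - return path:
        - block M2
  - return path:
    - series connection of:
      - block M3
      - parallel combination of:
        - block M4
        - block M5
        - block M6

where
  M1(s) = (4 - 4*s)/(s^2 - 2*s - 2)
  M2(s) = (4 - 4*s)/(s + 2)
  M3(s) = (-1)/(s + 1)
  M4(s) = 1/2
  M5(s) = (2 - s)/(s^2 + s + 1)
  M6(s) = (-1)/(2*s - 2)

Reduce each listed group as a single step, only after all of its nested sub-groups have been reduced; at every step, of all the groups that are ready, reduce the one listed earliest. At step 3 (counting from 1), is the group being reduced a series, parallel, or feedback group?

Step 1 - reduce the feedback loop with forward M1 and return M2
Step 2 - reduce the parallel group M4, M5, M6
Step 3 - series reduction of M3, (M4+M5+M6)
Step 4 - feedback reduction of [M1/(1+M1*M2)], (M3*(M4+M5+M6))
So the answer for step 3 is series.

Final answer: series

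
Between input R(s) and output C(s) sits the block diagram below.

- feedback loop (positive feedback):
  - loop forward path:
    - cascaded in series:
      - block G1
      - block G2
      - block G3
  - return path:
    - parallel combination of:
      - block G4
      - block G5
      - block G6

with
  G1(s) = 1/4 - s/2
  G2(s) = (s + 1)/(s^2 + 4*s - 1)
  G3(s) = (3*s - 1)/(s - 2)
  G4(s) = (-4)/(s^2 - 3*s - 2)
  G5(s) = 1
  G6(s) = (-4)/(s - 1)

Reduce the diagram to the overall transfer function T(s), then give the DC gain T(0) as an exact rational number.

[1] combine G1, G2, G3 in series; result (-6*s^3 - s^2 + 4*s - 1)/(4*s^3 + 8*s^2 - 36*s + 8)
[2] parallel reduction of G4, G5, G6; result (s^3 - 8*s^2 + 9*s + 14)/(s^3 - 4*s^2 + s + 2)
[3] collapse the loop ((G1*G2*G3) forward, (G4+G5+G6) return); result (-6*s^6 + 23*s^5 + 2*s^4 - 30*s^3 + 6*s^2 + 7*s - 2)/(10*s^6 - 55*s^5 - 22*s^4 + 294*s^3 - 82*s^2 - 111*s + 30)
That last expression is T(s); at s = 0 only the constant terms survive, so T(0) = -2/30 = -1/15.

Final answer: -1/15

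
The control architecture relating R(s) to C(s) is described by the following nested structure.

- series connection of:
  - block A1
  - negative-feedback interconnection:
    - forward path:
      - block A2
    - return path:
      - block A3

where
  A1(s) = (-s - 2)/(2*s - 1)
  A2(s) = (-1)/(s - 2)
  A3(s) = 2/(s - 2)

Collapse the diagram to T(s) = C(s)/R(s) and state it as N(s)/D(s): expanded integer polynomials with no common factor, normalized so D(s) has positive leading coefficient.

Step 1. collapse the loop (A2 forward, A3 return) gives (2 - s)/(s^2 - 4*s + 2)
Step 2. cascade A1, [A2/(1+A2*A3)] - this is the overall T(s), already in the required normalized form

Answer: (s^2 - 4)/(2*s^3 - 9*s^2 + 8*s - 2)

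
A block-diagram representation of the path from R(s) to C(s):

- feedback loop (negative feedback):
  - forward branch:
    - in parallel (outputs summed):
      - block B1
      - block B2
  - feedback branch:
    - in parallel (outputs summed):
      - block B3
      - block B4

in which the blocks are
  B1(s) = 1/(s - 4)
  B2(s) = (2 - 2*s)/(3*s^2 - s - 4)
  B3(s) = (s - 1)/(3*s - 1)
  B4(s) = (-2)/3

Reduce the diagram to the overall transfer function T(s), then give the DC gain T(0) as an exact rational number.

[1] parallel reduction of B1, B2: (s^2 + 9*s - 12)/(3*s^3 - 13*s^2 + 16)
[2] reduce the parallel group B3, B4: (-3*s - 1)/(9*s - 3)
[3] collapse the loop ((B1+B2) forward, (B3+B4) return): (9*s^3 + 78*s^2 - 135*s + 36)/(27*s^4 - 129*s^3 + 11*s^2 + 171*s - 36)
The step-3 result is T(s). Setting s = 0: T(0) = 36/(-36) = -1.

Therefore the answer is -1.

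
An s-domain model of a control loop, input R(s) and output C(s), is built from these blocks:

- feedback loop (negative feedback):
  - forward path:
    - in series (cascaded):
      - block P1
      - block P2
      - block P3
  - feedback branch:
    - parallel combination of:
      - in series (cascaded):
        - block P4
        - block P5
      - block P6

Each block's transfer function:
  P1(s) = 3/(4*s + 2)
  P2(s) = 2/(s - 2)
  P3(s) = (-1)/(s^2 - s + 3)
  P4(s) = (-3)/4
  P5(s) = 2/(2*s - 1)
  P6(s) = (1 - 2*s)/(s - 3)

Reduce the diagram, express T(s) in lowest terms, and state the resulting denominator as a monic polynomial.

Step 1 - reduce the series chain P1, P2, P3: (-3)/(2*s^4 - 5*s^3 + 7*s^2 - 7*s - 6)
Step 2 - reduce the series chain P4, P5: (-3)/(4*s - 2)
Step 3 - parallel reduction of (P4*P5), P6: (-8*s^2 + 5*s + 7)/(4*s^2 - 14*s + 6)
Step 4 - feedback reduction of (P1*P2*P3), ((P4*P5)+P6): (-12*s^2 + 42*s - 18)/(8*s^6 - 48*s^5 + 110*s^4 - 156*s^3 + 140*s^2 + 27*s - 57)
That last expression is T(s), already simplified. Scaling its denominator by 1/8 (the reciprocal of the leading coefficient) yields the monic denominator.

Hence the answer: s^6 - 6*s^5 + 55*s^4/4 - 39*s^3/2 + 35*s^2/2 + 27*s/8 - 57/8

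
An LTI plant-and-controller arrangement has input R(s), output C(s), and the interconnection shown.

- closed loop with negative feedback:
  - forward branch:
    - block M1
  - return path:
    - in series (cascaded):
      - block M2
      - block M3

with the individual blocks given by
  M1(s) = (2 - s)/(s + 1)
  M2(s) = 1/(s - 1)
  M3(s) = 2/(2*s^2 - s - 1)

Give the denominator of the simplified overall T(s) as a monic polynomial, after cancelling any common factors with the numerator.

Step 1 - reduce the series chain M2, M3; result 2/(2*s^3 - 3*s^2 + 1)
Step 2 - reduce the feedback loop with forward M1 and return (M2*M3); result (-2*s^4 + 7*s^3 - 6*s^2 - s + 2)/(2*s^4 - s^3 - 3*s^2 - s + 5)
No further cancellation is possible in the step-2 result, so that is T(s). Its denominator becomes monic after dividing by the leading coefficient 2.

Hence the answer: s^4 - s^3/2 - 3*s^2/2 - s/2 + 5/2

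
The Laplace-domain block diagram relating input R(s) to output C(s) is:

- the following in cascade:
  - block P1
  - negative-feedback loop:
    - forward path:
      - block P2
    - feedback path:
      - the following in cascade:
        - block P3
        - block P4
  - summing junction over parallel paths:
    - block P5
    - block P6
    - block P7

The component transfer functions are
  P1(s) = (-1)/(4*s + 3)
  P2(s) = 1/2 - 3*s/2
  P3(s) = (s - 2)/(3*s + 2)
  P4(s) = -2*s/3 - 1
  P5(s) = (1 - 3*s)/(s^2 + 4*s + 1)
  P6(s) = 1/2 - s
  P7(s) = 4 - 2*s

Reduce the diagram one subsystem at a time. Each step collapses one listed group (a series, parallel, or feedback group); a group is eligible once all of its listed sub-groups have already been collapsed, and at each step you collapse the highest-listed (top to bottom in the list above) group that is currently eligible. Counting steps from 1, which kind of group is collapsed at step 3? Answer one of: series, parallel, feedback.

[1] combine P3, P4 in series
[2] close the feedback loop around P2, (P3*P4)
[3] combine P5, P6, P7 in parallel
[4] cascade P1, [P2/(1+P2*(P3*P4))], (P5+P6+P7)
So the answer for step 3 is parallel.

Final answer: parallel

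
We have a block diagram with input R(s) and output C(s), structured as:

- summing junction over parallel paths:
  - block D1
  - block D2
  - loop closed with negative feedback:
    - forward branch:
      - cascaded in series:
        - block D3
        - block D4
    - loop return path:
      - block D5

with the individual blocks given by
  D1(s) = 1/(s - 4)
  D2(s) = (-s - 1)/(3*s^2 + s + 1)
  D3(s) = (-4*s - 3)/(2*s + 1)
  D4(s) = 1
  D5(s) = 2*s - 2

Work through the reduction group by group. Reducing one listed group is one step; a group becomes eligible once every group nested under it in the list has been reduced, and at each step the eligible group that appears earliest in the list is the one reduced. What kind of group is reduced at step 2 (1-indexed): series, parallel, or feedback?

Answer: feedback

Working:
Step 1: cascade D3, D4
Step 2: collapse the loop ((D3*D4) forward, D5 return)
Step 3: combine D1, D2, [(D3*D4)/(1+(D3*D4)*D5)] in parallel
The group at step 2 is a feedback group.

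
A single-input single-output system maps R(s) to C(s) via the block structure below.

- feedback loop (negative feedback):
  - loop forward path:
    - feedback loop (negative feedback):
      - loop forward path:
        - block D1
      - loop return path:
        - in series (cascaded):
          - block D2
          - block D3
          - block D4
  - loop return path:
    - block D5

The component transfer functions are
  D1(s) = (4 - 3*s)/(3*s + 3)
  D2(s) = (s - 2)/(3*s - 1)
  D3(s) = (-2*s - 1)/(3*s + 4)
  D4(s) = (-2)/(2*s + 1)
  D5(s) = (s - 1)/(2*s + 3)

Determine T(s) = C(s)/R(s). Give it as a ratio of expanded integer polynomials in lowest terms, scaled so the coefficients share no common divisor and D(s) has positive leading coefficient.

The answer is (-54*s^4 - 63*s^3 + 123*s^2 + 112*s - 48)/(27*s^4 + 213*s^3 + 253*s^2 - 15*s - 68).

Reasoning:
[1] series reduction of D2, D3, D4 -> (2*s - 4)/(9*s^2 + 9*s - 4)
[2] close the feedback loop around D1, (D2*D3*D4) -> (-27*s^3 + 9*s^2 + 48*s - 16)/(27*s^3 + 48*s^2 + 35*s - 28)
[3] feedback reduction of [D1/(1+D1*(D2*D3*D4))], D5, which is the overall transfer function T(s) = C(s)/R(s) in lowest terms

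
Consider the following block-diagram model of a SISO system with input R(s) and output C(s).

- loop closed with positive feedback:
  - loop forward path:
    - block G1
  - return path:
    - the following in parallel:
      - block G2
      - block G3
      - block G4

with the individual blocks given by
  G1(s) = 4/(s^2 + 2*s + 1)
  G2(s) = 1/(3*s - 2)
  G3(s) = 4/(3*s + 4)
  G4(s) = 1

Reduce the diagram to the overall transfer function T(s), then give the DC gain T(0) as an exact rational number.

Step 1 - sum the parallel branches G2, G3, G4 = (9*s^2 + 21*s - 12)/(9*s^2 + 6*s - 8)
Step 2 - apply the feedback formula to G1, (G2+G3+G4) = (36*s^2 + 24*s - 32)/(9*s^4 + 24*s^3 - 23*s^2 - 94*s + 40)
That last expression is T(s); at s = 0 only the constant terms survive, so T(0) = -32/40 = -4/5.

Therefore the answer is -4/5.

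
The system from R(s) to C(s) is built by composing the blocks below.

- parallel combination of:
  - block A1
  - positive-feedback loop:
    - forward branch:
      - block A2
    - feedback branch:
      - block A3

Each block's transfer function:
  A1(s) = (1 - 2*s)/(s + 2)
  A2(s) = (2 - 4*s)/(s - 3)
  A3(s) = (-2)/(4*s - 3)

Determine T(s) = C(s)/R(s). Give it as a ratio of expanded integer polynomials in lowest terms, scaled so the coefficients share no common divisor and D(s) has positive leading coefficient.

Reducing step by step:

(1) reduce the feedback loop with forward A2 and return A3, giving (-16*s^2 + 20*s - 6)/(4*s^2 - 23*s + 13)
(2) combine A1, [A2/(1-A2*A3)] in parallel - this is the overall T(s), already in the required normalized form

Answer: (-24*s^3 + 38*s^2 - 15*s + 1)/(4*s^3 - 15*s^2 - 33*s + 26)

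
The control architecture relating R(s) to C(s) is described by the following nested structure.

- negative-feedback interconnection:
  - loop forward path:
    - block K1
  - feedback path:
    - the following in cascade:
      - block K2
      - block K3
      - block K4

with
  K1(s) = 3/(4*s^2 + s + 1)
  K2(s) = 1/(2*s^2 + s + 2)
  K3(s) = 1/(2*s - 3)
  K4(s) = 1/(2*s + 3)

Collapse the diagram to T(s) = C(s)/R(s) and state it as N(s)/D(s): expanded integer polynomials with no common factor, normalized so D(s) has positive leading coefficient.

Reducing step by step:

Step 1. cascade K2, K3, K4 -> 1/(8*s^4 + 4*s^3 - 10*s^2 - 9*s - 18)
Step 2. close the feedback loop around K1, (K2*K3*K4): this yields T(s), and no further normalization is needed

Answer: (24*s^4 + 12*s^3 - 30*s^2 - 27*s - 54)/(32*s^6 + 24*s^5 - 28*s^4 - 42*s^3 - 91*s^2 - 27*s - 15)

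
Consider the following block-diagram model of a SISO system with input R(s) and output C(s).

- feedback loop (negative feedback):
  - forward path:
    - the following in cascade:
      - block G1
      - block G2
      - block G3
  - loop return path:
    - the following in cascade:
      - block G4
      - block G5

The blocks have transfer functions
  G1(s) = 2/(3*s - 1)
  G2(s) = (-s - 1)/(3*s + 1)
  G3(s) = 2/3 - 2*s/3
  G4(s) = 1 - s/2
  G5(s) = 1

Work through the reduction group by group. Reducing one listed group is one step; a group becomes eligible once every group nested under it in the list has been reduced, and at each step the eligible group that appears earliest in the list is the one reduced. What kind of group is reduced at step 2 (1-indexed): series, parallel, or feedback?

[1] cascade G1, G2, G3
[2] multiply G4, G5 (series)
[3] collapse the loop ((G1*G2*G3) forward, (G4*G5) return)
The group at step 2 is a series group.

Final answer: series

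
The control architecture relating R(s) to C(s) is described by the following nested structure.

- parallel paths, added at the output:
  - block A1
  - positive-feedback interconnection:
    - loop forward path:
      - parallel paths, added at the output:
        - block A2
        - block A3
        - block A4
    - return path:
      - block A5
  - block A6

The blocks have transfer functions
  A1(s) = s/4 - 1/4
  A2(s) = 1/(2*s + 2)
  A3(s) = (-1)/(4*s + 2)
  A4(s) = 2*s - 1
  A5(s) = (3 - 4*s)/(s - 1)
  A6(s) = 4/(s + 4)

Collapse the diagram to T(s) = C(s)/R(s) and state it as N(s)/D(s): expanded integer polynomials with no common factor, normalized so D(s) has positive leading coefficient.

Step 1: add A2, A3, A4 (parallel) = (8*s^3 + 8*s^2 - s - 2)/(4*s^2 + 6*s + 2)
Step 2: close the feedback loop around (A2+A3+A4), A5 = (8*s^4 - 9*s^2 - s + 2)/(32*s^4 + 12*s^3 - 26*s^2 - 9*s + 4)
Step 3: reduce the parallel group A1, [(A2+A3+A4)/(1-(A2+A3+A4)*A5)], A6, giving the overall T(s)

Final answer: (32*s^6 + 140*s^5 + 522*s^4 + 21*s^3 - 483*s^2 - 104*s + 80)/(128*s^5 + 560*s^4 + 88*s^3 - 452*s^2 - 128*s + 64)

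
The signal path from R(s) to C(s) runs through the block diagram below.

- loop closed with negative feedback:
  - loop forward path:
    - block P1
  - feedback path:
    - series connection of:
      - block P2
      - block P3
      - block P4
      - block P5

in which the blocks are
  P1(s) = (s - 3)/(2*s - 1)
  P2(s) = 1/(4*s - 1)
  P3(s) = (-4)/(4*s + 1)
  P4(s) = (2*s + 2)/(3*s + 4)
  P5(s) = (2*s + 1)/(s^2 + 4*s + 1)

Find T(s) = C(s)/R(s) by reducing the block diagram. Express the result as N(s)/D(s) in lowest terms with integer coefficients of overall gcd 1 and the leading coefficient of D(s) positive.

Answer: (48*s^6 + 112*s^5 - 467*s^4 - 855*s^3 - 163*s^2 + 53*s + 12)/(96*s^6 + 464*s^5 + 346*s^4 - 221*s^3 - 62*s^2 + 75*s + 28)

Working:
(1) cascade P2, P3, P4, P5: (-16*s^2 - 24*s - 8)/(48*s^5 + 256*s^4 + 301*s^3 + 48*s^2 - 19*s - 4)
(2) collapse the loop (P1 forward, (P2*P3*P4*P5) return); the result is T(s) itself (integer coefficients, no common factor, positive leading denominator coefficient)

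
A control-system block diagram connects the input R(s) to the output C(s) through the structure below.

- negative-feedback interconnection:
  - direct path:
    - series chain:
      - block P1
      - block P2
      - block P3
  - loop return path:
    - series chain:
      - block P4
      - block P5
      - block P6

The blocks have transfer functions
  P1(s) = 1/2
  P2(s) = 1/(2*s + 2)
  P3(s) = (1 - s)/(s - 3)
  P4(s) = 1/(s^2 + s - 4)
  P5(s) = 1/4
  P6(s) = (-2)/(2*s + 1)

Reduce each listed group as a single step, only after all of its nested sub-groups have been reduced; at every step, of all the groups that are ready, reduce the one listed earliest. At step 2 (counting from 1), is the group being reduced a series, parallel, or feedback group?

Step 1 - combine P1, P2, P3 in series
Step 2 - series reduction of P4, P5, P6
Step 3 - close the feedback loop around (P1*P2*P3), (P4*P5*P6)
At step 2 the group reduced is series.

Final answer: series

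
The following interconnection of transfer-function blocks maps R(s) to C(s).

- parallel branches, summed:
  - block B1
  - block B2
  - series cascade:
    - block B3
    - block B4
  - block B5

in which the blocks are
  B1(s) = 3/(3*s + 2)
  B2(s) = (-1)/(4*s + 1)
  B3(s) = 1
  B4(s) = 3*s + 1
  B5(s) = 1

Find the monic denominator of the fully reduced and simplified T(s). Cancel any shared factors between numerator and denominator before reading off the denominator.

1. combine B3, B4 in series gives 3*s + 1
2. parallel reduction of B1, B2, (B3*B4), B5 gives (36*s^3 + 57*s^2 + 37*s + 5)/(12*s^2 + 11*s + 2)
The result of step 2 is T(s) in lowest terms. Its denominator has leading coefficient 12; dividing the denominator through by 12 makes it monic.

Hence the answer: s^2 + 11*s/12 + 1/6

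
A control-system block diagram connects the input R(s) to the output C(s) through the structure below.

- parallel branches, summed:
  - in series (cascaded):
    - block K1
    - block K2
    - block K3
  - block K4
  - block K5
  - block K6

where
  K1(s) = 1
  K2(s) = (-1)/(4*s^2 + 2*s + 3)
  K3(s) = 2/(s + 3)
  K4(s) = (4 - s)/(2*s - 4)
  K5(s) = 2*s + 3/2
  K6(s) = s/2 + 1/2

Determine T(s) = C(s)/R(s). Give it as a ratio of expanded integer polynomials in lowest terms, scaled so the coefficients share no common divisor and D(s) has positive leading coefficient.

(1) multiply K1, K2, K3 (series): (-2)/(4*s^3 + 14*s^2 + 9*s + 9)
(2) sum the parallel branches (K1*K2*K3), K4, K5, K6: this yields T(s), and no further normalization is needed

Answer: (20*s^5 + 42*s^4 - 69*s^3 - 74*s^2 - 103*s - 28)/(8*s^4 + 12*s^3 - 38*s^2 - 18*s - 36)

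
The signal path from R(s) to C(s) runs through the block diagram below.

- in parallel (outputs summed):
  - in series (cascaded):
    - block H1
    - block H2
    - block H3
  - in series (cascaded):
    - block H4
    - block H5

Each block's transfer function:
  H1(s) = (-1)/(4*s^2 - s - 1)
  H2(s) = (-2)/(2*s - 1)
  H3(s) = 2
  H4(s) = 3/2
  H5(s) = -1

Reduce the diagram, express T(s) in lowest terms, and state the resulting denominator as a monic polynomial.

Answer: s^3 - 3*s^2/4 - s/8 + 1/8

Working:
1. cascade H1, H2, H3; result 4/(8*s^3 - 6*s^2 - s + 1)
2. combine H4, H5 in series; result (-3)/2
3. sum the parallel branches (H1*H2*H3), (H4*H5); result (-24*s^3 + 18*s^2 + 3*s + 5)/(16*s^3 - 12*s^2 - 2*s + 2)
Step 3 gives the fully reduced T(s), with no common factor left to cancel. The denominator's leading coefficient is 16, so divide each of its coefficients by 16 to get the monic form.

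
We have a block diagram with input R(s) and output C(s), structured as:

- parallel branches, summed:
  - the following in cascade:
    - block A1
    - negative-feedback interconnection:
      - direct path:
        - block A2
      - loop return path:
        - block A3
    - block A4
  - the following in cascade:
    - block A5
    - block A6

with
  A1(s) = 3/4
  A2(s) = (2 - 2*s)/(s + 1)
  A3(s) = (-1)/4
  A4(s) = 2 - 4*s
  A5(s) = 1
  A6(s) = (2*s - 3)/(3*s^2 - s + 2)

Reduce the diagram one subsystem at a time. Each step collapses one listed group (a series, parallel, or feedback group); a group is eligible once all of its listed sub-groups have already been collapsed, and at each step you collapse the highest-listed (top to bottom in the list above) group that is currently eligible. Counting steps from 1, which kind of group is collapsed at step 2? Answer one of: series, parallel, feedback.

(1) close the feedback loop around A2, A3
(2) cascade A1, [A2/(1+A2*A3)], A4
(3) combine A5, A6 in series
(4) combine (A1*[A2/(1+A2*A3)]*A4), (A5*A6) in parallel
Step 2 collapses a series group.

Therefore the answer is series.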